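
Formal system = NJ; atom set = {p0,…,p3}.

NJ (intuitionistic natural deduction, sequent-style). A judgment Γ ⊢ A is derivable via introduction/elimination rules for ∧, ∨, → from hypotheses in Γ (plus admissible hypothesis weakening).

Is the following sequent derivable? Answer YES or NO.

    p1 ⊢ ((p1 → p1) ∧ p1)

Derivation trace:
[∧I] p1 ⊢ ((p1 → p1) ∧ p1)
  [→I]  ⊢ (p1 → p1)
    [Ax] p1 ⊢ p1
  [Ax] p1 ⊢ p1

Result: YES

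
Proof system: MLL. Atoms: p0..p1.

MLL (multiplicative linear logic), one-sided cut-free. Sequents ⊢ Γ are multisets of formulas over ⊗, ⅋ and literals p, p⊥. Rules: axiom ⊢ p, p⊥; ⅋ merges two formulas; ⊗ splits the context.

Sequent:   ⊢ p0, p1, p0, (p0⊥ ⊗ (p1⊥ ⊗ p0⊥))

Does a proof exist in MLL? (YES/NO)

Proof tree:
[⊗]  ⊢ p0, p1, p0, (p0⊥ ⊗ (p1⊥ ⊗ p0⊥))
  [Ax]  ⊢ p0, p0⊥
  [⊗]  ⊢ p1, p0, (p1⊥ ⊗ p0⊥)
    [Ax]  ⊢ p1, p1⊥
    [Ax]  ⊢ p0, p0⊥

Result: YES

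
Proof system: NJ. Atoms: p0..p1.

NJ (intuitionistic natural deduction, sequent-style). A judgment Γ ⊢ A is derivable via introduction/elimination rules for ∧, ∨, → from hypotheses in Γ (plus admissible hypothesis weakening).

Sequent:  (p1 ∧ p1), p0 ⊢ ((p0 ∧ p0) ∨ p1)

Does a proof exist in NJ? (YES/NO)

Proof tree:
[∨I₁] (p1 ∧ p1), p0 ⊢ ((p0 ∧ p0) ∨ p1)
  [∧I] (p1 ∧ p1), p0 ⊢ (p0 ∧ p0)
    [Wk] p0, (p1 ∧ p1) ⊢ p0
      [Ax] p0 ⊢ p0
    [Ax] p0 ⊢ p0

Result: YES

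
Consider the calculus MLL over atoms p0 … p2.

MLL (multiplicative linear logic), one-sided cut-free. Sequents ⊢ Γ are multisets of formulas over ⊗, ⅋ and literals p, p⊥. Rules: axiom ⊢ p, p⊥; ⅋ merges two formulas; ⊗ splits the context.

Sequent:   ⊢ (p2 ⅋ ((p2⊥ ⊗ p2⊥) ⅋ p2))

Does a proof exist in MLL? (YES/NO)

Derivation (root first):
[⅋]  ⊢ (p2 ⅋ ((p2⊥ ⊗ p2⊥) ⅋ p2))
  [⅋]  ⊢ p2, ((p2⊥ ⊗ p2⊥) ⅋ p2)
    [⊗]  ⊢ p2, p2, (p2⊥ ⊗ p2⊥)
      [Ax]  ⊢ p2, p2⊥
      [Ax]  ⊢ p2, p2⊥

Result: YES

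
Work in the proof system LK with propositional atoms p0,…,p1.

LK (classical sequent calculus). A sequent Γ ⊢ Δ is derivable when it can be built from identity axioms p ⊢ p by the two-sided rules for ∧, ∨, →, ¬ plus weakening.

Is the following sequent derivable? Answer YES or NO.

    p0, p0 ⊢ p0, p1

Derivation (root first):
[WR] p0, p0 ⊢ p0, p1
  [WL] p0, p0 ⊢ p0
    [Ax] p0 ⊢ p0

Result: YES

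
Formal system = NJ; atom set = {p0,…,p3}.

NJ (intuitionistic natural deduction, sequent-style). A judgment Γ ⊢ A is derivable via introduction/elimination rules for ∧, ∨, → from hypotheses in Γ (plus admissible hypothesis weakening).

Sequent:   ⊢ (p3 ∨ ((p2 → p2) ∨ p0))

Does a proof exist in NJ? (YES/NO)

Proof tree:
[∨I₂]  ⊢ (p3 ∨ ((p2 → p2) ∨ p0))
  [∨I₁]  ⊢ ((p2 → p2) ∨ p0)
    [→I]  ⊢ (p2 → p2)
      [Ax] p2 ⊢ p2

Result: YES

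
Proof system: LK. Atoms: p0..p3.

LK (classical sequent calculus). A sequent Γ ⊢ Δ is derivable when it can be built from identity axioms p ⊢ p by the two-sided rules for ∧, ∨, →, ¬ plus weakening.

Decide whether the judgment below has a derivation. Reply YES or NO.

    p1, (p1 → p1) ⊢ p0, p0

Enumerate valuations to refute Γ ⊢ Δ:
  v=0000: Γ:[p1=F, (p1 → p1)=T] Δ:[p0=F, p0=F] refutes=False
  v=0001: Γ:[p1=F, (p1 → p1)=T] Δ:[p0=F, p0=F] refutes=False
  v=0010: Γ:[p1=F, (p1 → p1)=T] Δ:[p0=F, p0=F] refutes=False
  v=0011: Γ:[p1=F, (p1 → p1)=T] Δ:[p0=F, p0=F] refutes=False
  v=0100: Γ:[p1=T, (p1 → p1)=T] Δ:[p0=F, p0=F] refutes=True  ← countermodel

Result: NO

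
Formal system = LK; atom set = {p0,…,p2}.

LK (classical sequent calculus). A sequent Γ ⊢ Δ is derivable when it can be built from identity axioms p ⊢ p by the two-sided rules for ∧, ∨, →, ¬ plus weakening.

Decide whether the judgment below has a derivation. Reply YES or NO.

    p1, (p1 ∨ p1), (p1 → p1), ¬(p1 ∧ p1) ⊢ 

Derivation trace:
[¬L] p1, (p1 ∨ p1), (p1 → p1), ¬(p1 ∧ p1) ⊢ 
  [∧R] p1, (p1 ∨ p1), (p1 → p1) ⊢ (p1 ∧ p1)
    [→L] p1, (p1 → p1) ⊢ p1
      [Ax] p1 ⊢ p1
      [Ax] p1 ⊢ p1
    [∨L] (p1 ∨ p1) ⊢ p1
      [Ax] p1 ⊢ p1
      [Ax] p1 ⊢ p1

Result: YES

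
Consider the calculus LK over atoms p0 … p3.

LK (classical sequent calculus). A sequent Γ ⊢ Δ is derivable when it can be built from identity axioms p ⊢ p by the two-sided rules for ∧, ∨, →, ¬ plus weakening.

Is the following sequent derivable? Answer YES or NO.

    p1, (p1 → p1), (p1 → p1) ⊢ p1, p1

Proof tree:
[WR] p1, (p1 → p1), (p1 → p1) ⊢ p1, p1
  [→L] p1, (p1 → p1), (p1 → p1) ⊢ p1
    [→L] p1, (p1 → p1) ⊢ p1
      [Ax] p1 ⊢ p1
      [Ax] p1 ⊢ p1
    [Ax] p1 ⊢ p1

Result: YES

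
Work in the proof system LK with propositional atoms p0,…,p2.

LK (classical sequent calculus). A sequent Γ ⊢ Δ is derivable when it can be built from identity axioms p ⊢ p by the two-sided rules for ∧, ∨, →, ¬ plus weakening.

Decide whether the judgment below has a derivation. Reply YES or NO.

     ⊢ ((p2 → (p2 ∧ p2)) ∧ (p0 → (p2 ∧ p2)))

Search for a countermodel by truth-table:
  v=000: Γ:[] Δ:[((p2 → (p2 ∧ p2)) ∧ (p0 → (p2 ∧ p2)))=T] refutes=False
  v=001: Γ:[] Δ:[((p2 → (p2 ∧ p2)) ∧ (p0 → (p2 ∧ p2)))=T] refutes=False
  v=010: Γ:[] Δ:[((p2 → (p2 ∧ p2)) ∧ (p0 → (p2 ∧ p2)))=T] refutes=False
  v=011: Γ:[] Δ:[((p2 → (p2 ∧ p2)) ∧ (p0 → (p2 ∧ p2)))=T] refutes=False
  v=100: Γ:[] Δ:[((p2 → (p2 ∧ p2)) ∧ (p0 → (p2 ∧ p2)))=F] refutes=True  ← countermodel

Result: NO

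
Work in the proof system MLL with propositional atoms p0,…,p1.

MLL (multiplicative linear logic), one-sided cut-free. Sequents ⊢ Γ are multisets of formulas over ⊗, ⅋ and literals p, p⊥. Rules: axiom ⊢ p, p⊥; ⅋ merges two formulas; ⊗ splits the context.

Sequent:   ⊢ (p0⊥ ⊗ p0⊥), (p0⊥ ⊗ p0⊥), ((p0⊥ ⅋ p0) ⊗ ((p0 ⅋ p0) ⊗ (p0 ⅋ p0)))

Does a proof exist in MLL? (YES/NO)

Proof tree:
[⊗]  ⊢ (p0⊥ ⊗ p0⊥), (p0⊥ ⊗ p0⊥), ((p0⊥ ⅋ p0) ⊗ ((p0 ⅋ p0) ⊗ (p0 ⅋ p0)))
  [⅋]  ⊢ (p0⊥ ⅋ p0)
    [Ax]  ⊢ p0, p0⊥
  [⊗]  ⊢ (p0⊥ ⊗ p0⊥), (p0⊥ ⊗ p0⊥), ((p0 ⅋ p0) ⊗ (p0 ⅋ p0))
    [⅋]  ⊢ (p0⊥ ⊗ p0⊥), (p0 ⅋ p0)
      [⊗]  ⊢ p0, p0, (p0⊥ ⊗ p0⊥)
        [Ax]  ⊢ p0, p0⊥
        [Ax]  ⊢ p0, p0⊥
    [⅋]  ⊢ (p0⊥ ⊗ p0⊥), (p0 ⅋ p0)
      [⊗]  ⊢ p0, p0, (p0⊥ ⊗ p0⊥)
        [Ax]  ⊢ p0, p0⊥
        [Ax]  ⊢ p0, p0⊥

Result: YES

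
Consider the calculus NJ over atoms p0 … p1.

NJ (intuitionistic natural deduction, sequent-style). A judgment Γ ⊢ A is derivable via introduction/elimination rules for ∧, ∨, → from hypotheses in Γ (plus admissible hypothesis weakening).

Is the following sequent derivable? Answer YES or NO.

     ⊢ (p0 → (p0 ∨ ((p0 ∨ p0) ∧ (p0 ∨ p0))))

Proof tree:
[→I]  ⊢ (p0 → (p0 ∨ ((p0 ∨ p0) ∧ (p0 ∨ p0))))
  [∨I₂] p0 ⊢ (p0 ∨ ((p0 ∨ p0) ∧ (p0 ∨ p0)))
    [∧I] p0 ⊢ ((p0 ∨ p0) ∧ (p0 ∨ p0))
      [∨I₂] p0 ⊢ (p0 ∨ p0)
        [Ax] p0 ⊢ p0
      [∨I₂] p0 ⊢ (p0 ∨ p0)
        [Ax] p0 ⊢ p0

Result: YES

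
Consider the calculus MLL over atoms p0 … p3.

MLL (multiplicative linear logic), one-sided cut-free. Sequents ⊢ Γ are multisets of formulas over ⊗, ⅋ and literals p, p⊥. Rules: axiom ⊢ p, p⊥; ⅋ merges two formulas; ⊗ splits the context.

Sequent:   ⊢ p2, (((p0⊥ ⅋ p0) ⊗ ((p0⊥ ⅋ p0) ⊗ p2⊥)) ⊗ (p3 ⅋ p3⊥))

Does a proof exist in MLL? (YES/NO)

Proof tree:
[⊗]  ⊢ p2, (((p0⊥ ⅋ p0) ⊗ ((p0⊥ ⅋ p0) ⊗ p2⊥)) ⊗ (p3 ⅋ p3⊥))
  [⊗]  ⊢ p2, ((p0⊥ ⅋ p0) ⊗ ((p0⊥ ⅋ p0) ⊗ p2⊥))
    [⅋]  ⊢ (p0⊥ ⅋ p0)
      [Ax]  ⊢ p0, p0⊥
    [⊗]  ⊢ p2, ((p0⊥ ⅋ p0) ⊗ p2⊥)
      [⅋]  ⊢ (p0⊥ ⅋ p0)
        [Ax]  ⊢ p0, p0⊥
      [Ax]  ⊢ p2, p2⊥
  [⅋]  ⊢ (p3 ⅋ p3⊥)
    [Ax]  ⊢ p3, p3⊥

Result: YES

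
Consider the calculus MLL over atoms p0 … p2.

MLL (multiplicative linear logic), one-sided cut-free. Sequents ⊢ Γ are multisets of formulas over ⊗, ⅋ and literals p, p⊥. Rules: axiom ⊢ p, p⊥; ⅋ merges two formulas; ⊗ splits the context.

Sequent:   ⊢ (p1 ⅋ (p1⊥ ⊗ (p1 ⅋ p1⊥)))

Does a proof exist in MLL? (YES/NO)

Derivation trace:
[⅋]  ⊢ (p1 ⅋ (p1⊥ ⊗ (p1 ⅋ p1⊥)))
  [⊗]  ⊢ p1, (p1⊥ ⊗ (p1 ⅋ p1⊥))
    [Ax]  ⊢ p1, p1⊥
    [⅋]  ⊢ (p1 ⅋ p1⊥)
      [Ax]  ⊢ p1, p1⊥

Result: YES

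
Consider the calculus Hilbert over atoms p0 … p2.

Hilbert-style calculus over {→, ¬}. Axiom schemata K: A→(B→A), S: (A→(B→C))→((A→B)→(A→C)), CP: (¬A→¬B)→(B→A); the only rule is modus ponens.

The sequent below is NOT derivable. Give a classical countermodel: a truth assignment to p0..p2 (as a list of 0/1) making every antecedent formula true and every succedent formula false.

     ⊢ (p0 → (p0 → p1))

Enumerate valuations to refute Γ ⊢ Δ:
  v=000: Γ:[] Δ:[(p0 → (p0 → p1))=T] refutes=False
  v=001: Γ:[] Δ:[(p0 → (p0 → p1))=T] refutes=False
  v=010: Γ:[] Δ:[(p0 → (p0 → p1))=T] refutes=False
  v=011: Γ:[] Δ:[(p0 → (p0 → p1))=T] refutes=False
  v=100: Γ:[] Δ:[(p0 → (p0 → p1))=F] refutes=True  ← countermodel

Result: [1, 0, 0]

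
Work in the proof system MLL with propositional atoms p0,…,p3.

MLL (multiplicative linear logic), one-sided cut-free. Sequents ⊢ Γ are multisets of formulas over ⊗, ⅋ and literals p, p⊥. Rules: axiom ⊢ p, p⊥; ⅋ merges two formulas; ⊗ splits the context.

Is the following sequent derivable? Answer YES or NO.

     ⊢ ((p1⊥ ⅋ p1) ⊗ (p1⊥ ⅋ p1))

Proof tree:
[⊗]  ⊢ ((p1⊥ ⅋ p1) ⊗ (p1⊥ ⅋ p1))
  [⅋]  ⊢ (p1⊥ ⅋ p1)
    [Ax]  ⊢ p1, p1⊥
  [⅋]  ⊢ (p1⊥ ⅋ p1)
    [Ax]  ⊢ p1, p1⊥

Result: YES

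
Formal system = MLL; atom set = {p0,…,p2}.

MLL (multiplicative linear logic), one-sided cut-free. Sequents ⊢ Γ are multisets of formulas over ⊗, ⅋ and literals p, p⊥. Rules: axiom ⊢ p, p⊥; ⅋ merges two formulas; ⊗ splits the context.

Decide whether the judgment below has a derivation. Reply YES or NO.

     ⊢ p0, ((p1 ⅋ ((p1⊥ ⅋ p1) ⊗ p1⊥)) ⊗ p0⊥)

Derivation trace:
[⊗]  ⊢ p0, ((p1 ⅋ ((p1⊥ ⅋ p1) ⊗ p1⊥)) ⊗ p0⊥)
  [⅋]  ⊢ (p1 ⅋ ((p1⊥ ⅋ p1) ⊗ p1⊥))
    [⊗]  ⊢ p1, ((p1⊥ ⅋ p1) ⊗ p1⊥)
      [⅋]  ⊢ (p1⊥ ⅋ p1)
        [Ax]  ⊢ p1, p1⊥
      [Ax]  ⊢ p1, p1⊥
  [Ax]  ⊢ p0, p0⊥

Result: YES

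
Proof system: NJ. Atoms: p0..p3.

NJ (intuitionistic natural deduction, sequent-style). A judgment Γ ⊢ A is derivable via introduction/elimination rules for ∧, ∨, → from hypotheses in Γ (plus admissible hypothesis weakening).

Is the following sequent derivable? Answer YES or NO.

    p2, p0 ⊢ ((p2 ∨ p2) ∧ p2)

Proof tree:
[Wk] p2, p0 ⊢ ((p2 ∨ p2) ∧ p2)
  [∧I] p2 ⊢ ((p2 ∨ p2) ∧ p2)
    [∨I₁] p2 ⊢ (p2 ∨ p2)
      [Ax] p2 ⊢ p2
    [Ax] p2 ⊢ p2

Result: YES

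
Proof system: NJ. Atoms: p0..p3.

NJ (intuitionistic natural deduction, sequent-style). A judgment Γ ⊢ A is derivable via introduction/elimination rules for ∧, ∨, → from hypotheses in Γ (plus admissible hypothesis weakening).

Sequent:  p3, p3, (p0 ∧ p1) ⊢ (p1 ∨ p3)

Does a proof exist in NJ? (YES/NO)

Proof tree:
[Wk] p3, p3, (p0 ∧ p1) ⊢ (p1 ∨ p3)
  [∨I₂] p3, p3 ⊢ (p1 ∨ p3)
    [Wk] p3, p3 ⊢ p3
      [Ax] p3 ⊢ p3

Result: YES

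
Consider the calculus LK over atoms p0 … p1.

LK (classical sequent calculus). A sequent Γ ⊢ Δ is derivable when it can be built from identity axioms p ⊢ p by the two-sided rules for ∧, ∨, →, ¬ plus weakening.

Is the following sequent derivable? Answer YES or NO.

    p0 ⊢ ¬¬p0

Derivation trace:
[¬R] p0 ⊢ ¬¬p0
  [¬L] p0, ¬p0 ⊢ 
    [Ax] p0 ⊢ p0

Result: YES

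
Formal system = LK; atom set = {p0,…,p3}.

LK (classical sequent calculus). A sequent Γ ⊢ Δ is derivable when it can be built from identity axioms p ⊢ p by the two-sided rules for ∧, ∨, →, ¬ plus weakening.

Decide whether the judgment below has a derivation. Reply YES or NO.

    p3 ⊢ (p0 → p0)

Derivation trace:
[WL] p3 ⊢ (p0 → p0)
  [→R]  ⊢ (p0 → p0)
    [Ax] p0 ⊢ p0

Result: YES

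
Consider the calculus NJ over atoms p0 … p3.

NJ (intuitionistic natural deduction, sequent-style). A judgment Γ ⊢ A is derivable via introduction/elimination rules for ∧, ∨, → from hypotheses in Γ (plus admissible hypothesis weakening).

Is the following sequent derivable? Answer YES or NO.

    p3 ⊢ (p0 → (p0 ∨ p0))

Proof tree:
[→I] p3 ⊢ (p0 → (p0 ∨ p0))
  [∨I₁] p0, p3 ⊢ (p0 ∨ p0)
    [Wk] p0, p3 ⊢ p0
      [Ax] p0 ⊢ p0

Result: YES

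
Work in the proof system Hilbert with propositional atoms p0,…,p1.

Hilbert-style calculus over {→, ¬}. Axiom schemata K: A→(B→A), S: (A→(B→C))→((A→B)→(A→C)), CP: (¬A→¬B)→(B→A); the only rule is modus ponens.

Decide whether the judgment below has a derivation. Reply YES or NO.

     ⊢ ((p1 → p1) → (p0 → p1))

Enumerate valuations to refute Γ ⊢ Δ:
  v=00: Γ:[] Δ:[((p1 → p1) → (p0 → p1))=T] refutes=False
  v=01: Γ:[] Δ:[((p1 → p1) → (p0 → p1))=T] refutes=False
  v=10: Γ:[] Δ:[((p1 → p1) → (p0 → p1))=F] refutes=True  ← countermodel

Result: NO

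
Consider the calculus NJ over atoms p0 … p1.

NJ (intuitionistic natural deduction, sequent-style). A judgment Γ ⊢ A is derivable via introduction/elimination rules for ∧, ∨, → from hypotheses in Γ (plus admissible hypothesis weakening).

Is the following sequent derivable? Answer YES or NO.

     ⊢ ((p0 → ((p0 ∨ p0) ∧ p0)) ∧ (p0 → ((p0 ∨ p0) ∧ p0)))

Proof tree:
[∧I]  ⊢ ((p0 → ((p0 ∨ p0) ∧ p0)) ∧ (p0 → ((p0 ∨ p0) ∧ p0)))
  [→I]  ⊢ (p0 → ((p0 ∨ p0) ∧ p0))
    [∧I] p0 ⊢ ((p0 ∨ p0) ∧ p0)
      [∨I₁] p0 ⊢ (p0 ∨ p0)
        [Ax] p0 ⊢ p0
      [Ax] p0 ⊢ p0
  [→I]  ⊢ (p0 → ((p0 ∨ p0) ∧ p0))
    [∧I] p0 ⊢ ((p0 ∨ p0) ∧ p0)
      [∨I₁] p0 ⊢ (p0 ∨ p0)
        [Ax] p0 ⊢ p0
      [Ax] p0 ⊢ p0

Result: YES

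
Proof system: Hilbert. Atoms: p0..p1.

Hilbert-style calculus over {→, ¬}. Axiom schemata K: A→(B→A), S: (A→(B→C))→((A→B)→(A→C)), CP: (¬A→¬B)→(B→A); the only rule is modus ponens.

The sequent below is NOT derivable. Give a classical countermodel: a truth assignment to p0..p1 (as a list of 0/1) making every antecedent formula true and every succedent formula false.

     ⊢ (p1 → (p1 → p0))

Truth-table refutation:
  v=00: Γ:[] Δ:[(p1 → (p1 → p0))=T] refutes=False
  v=01: Γ:[] Δ:[(p1 → (p1 → p0))=F] refutes=True  ← countermodel

Result: [0, 1]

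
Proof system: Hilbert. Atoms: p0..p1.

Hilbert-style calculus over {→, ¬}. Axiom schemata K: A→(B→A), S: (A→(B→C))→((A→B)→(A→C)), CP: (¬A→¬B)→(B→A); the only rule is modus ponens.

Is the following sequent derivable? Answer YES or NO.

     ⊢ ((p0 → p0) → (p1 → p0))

Truth-table refutation:
  v=00: Γ:[] Δ:[((p0 → p0) → (p1 → p0))=T] refutes=False
  v=01: Γ:[] Δ:[((p0 → p0) → (p1 → p0))=F] refutes=True  ← countermodel

Result: NO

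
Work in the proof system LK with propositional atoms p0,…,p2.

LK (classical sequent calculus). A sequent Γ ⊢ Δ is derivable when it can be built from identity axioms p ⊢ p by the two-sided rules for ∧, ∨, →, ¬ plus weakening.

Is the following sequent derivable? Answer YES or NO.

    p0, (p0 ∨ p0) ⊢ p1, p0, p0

Derivation trace:
[WR] p0, (p0 ∨ p0) ⊢ p1, p0, p0
  [∨L] p0, (p0 ∨ p0) ⊢ p1, p0
    [WR] p0, p0 ⊢ p0, p1
      [WL] p0, p0 ⊢ p0
        [Ax] p0 ⊢ p0
    [WL] p0, p0 ⊢ p0
      [Ax] p0 ⊢ p0

Result: YES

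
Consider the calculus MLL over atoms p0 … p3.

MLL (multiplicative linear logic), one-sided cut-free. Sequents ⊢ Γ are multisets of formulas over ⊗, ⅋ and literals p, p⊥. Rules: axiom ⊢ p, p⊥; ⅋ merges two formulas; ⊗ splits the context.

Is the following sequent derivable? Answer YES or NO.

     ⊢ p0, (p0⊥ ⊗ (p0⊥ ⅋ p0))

Derivation (root first):
[⊗]  ⊢ p0, (p0⊥ ⊗ (p0⊥ ⅋ p0))
  [Ax]  ⊢ p0, p0⊥
  [⅋]  ⊢ (p0⊥ ⅋ p0)
    [Ax]  ⊢ p0, p0⊥

Result: YES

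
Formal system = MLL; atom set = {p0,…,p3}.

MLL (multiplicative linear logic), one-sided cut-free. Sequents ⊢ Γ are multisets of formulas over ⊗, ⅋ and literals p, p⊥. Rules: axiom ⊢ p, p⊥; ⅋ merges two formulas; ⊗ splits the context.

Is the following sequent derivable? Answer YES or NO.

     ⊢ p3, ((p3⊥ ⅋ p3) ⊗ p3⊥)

Derivation trace:
[⊗]  ⊢ p3, ((p3⊥ ⅋ p3) ⊗ p3⊥)
  [⅋]  ⊢ (p3⊥ ⅋ p3)
    [Ax]  ⊢ p3, p3⊥
  [Ax]  ⊢ p3, p3⊥

Result: YES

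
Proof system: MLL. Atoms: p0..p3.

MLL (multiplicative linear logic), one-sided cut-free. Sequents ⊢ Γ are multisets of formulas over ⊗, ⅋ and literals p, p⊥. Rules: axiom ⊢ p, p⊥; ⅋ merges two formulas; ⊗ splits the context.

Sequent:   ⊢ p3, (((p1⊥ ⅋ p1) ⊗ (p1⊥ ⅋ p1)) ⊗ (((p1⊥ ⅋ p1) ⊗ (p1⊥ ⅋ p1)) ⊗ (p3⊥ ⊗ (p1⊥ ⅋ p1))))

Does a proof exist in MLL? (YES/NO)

Proof tree:
[⊗]  ⊢ p3, (((p1⊥ ⅋ p1) ⊗ (p1⊥ ⅋ p1)) ⊗ (((p1⊥ ⅋ p1) ⊗ (p1⊥ ⅋ p1)) ⊗ (p3⊥ ⊗ (p1⊥ ⅋ p1))))
  [⊗]  ⊢ ((p1⊥ ⅋ p1) ⊗ (p1⊥ ⅋ p1))
    [⅋]  ⊢ (p1⊥ ⅋ p1)
      [Ax]  ⊢ p1, p1⊥
    [⅋]  ⊢ (p1⊥ ⅋ p1)
      [Ax]  ⊢ p1, p1⊥
  [⊗]  ⊢ p3, (((p1⊥ ⅋ p1) ⊗ (p1⊥ ⅋ p1)) ⊗ (p3⊥ ⊗ (p1⊥ ⅋ p1)))
    [⊗]  ⊢ ((p1⊥ ⅋ p1) ⊗ (p1⊥ ⅋ p1))
      [⅋]  ⊢ (p1⊥ ⅋ p1)
        [Ax]  ⊢ p1, p1⊥
      [⅋]  ⊢ (p1⊥ ⅋ p1)
        [Ax]  ⊢ p1, p1⊥
    [⊗]  ⊢ p3, (p3⊥ ⊗ (p1⊥ ⅋ p1))
      [Ax]  ⊢ p3, p3⊥
      [⅋]  ⊢ (p1⊥ ⅋ p1)
        [Ax]  ⊢ p1, p1⊥

Result: YES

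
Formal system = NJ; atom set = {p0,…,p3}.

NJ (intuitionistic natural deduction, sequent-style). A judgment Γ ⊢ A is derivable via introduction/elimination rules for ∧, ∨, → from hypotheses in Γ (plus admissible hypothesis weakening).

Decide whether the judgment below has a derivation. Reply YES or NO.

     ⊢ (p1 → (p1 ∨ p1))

Derivation (root first):
[→I]  ⊢ (p1 → (p1 ∨ p1))
  [∨I₁] p1 ⊢ (p1 ∨ p1)
    [Ax] p1 ⊢ p1

Result: YES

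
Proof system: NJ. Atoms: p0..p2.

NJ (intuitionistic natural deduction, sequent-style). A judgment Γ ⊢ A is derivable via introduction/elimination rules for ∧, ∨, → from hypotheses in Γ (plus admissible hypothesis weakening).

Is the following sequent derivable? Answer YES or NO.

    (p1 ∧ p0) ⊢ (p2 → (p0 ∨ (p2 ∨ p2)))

Proof tree:
[Wk] (p1 ∧ p0) ⊢ (p2 → (p0 ∨ (p2 ∨ p2)))
  [→I]  ⊢ (p2 → (p0 ∨ (p2 ∨ p2)))
    [∨I₂] p2 ⊢ (p0 ∨ (p2 ∨ p2))
      [∨I₁] p2 ⊢ (p2 ∨ p2)
        [Ax] p2 ⊢ p2

Result: YES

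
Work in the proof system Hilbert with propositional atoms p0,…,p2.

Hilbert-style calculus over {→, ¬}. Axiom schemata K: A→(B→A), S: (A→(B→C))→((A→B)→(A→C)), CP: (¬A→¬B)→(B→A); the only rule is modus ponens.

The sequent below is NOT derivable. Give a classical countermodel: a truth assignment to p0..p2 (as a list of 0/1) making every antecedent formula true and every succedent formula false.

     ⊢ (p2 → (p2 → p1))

Enumerate valuations to refute Γ ⊢ Δ:
  v=000: Γ:[] Δ:[(p2 → (p2 → p1))=T] refutes=False
  v=001: Γ:[] Δ:[(p2 → (p2 → p1))=F] refutes=True  ← countermodel

Result: [0, 0, 1]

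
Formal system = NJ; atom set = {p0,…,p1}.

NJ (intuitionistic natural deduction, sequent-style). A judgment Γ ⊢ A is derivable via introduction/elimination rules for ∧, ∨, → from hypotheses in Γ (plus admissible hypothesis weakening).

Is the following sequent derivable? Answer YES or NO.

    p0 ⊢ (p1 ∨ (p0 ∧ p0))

Derivation (root first):
[∨I₂] p0 ⊢ (p1 ∨ (p0 ∧ p0))
  [∧I] p0 ⊢ (p0 ∧ p0)
    [Ax] p0 ⊢ p0
    [Ax] p0 ⊢ p0

Result: YES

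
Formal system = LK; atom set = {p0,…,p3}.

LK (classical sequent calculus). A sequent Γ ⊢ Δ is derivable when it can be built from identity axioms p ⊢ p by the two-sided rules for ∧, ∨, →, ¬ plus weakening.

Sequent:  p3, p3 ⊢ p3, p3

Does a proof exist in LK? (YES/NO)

Derivation trace:
[WR] p3, p3 ⊢ p3, p3
  [WL] p3, p3 ⊢ p3
    [Ax] p3 ⊢ p3

Result: YES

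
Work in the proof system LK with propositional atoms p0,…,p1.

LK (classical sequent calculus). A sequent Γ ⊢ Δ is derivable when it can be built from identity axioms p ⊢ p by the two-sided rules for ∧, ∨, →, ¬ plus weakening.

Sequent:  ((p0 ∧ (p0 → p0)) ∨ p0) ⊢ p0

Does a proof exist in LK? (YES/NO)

Derivation (root first):
[∨L] ((p0 ∧ (p0 → p0)) ∨ p0) ⊢ p0
  [∧L] (p0 ∧ (p0 → p0)) ⊢ p0
    [→L] p0, (p0 → p0) ⊢ p0
      [Ax] p0 ⊢ p0
      [Ax] p0 ⊢ p0
  [Ax] p0 ⊢ p0

Result: YES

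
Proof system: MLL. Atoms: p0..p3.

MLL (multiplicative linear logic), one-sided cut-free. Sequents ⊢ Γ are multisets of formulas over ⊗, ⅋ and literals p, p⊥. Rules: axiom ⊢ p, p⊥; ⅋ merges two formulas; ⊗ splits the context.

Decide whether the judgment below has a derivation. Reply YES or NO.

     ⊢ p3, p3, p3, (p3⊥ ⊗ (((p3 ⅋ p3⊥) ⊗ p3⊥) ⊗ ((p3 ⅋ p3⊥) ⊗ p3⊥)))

Proof tree:
[⊗]  ⊢ p3, p3, p3, (p3⊥ ⊗ (((p3 ⅋ p3⊥) ⊗ p3⊥) ⊗ ((p3 ⅋ p3⊥) ⊗ p3⊥)))
  [Ax]  ⊢ p3, p3⊥
  [⊗]  ⊢ p3, p3, (((p3 ⅋ p3⊥) ⊗ p3⊥) ⊗ ((p3 ⅋ p3⊥) ⊗ p3⊥))
    [⊗]  ⊢ p3, ((p3 ⅋ p3⊥) ⊗ p3⊥)
      [⅋]  ⊢ (p3 ⅋ p3⊥)
        [Ax]  ⊢ p3, p3⊥
      [Ax]  ⊢ p3, p3⊥
    [⊗]  ⊢ p3, ((p3 ⅋ p3⊥) ⊗ p3⊥)
      [⅋]  ⊢ (p3 ⅋ p3⊥)
        [Ax]  ⊢ p3, p3⊥
      [Ax]  ⊢ p3, p3⊥

Result: YES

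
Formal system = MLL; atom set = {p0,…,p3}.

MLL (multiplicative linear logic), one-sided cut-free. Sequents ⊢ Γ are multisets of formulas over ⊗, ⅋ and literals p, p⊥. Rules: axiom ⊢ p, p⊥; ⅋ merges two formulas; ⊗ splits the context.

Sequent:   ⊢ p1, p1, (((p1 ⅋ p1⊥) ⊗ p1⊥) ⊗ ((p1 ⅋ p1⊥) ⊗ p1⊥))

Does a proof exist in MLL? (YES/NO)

Proof tree:
[⊗]  ⊢ p1, p1, (((p1 ⅋ p1⊥) ⊗ p1⊥) ⊗ ((p1 ⅋ p1⊥) ⊗ p1⊥))
  [⊗]  ⊢ p1, ((p1 ⅋ p1⊥) ⊗ p1⊥)
    [⅋]  ⊢ (p1 ⅋ p1⊥)
      [Ax]  ⊢ p1, p1⊥
    [Ax]  ⊢ p1, p1⊥
  [⊗]  ⊢ p1, ((p1 ⅋ p1⊥) ⊗ p1⊥)
    [⅋]  ⊢ (p1 ⅋ p1⊥)
      [Ax]  ⊢ p1, p1⊥
    [Ax]  ⊢ p1, p1⊥

Result: YES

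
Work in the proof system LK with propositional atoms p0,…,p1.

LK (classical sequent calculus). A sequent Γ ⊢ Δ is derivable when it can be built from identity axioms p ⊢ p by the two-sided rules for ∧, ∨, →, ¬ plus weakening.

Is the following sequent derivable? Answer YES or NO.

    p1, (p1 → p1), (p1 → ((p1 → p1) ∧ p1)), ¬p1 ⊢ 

Derivation (root first):
[¬L] p1, (p1 → p1), (p1 → ((p1 → p1) ∧ p1)), ¬p1 ⊢ 
  [→L] p1, (p1 → p1), (p1 → ((p1 → p1) ∧ p1)) ⊢ p1
    [→L] p1, (p1 → p1) ⊢ p1
      [Ax] p1 ⊢ p1
      [Ax] p1 ⊢ p1
    [∧L] ((p1 → p1) ∧ p1) ⊢ p1
      [→L] p1, (p1 → p1) ⊢ p1
        [Ax] p1 ⊢ p1
        [Ax] p1 ⊢ p1

Result: YES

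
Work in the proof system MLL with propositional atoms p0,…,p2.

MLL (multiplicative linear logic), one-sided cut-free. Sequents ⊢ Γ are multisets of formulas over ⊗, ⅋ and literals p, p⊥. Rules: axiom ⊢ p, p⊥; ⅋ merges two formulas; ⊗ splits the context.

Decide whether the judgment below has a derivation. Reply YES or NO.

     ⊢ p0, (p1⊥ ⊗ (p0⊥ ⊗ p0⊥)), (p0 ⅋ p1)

Derivation trace:
[⅋]  ⊢ p0, (p1⊥ ⊗ (p0⊥ ⊗ p0⊥)), (p0 ⅋ p1)
  [⊗]  ⊢ p1, p0, p0, (p1⊥ ⊗ (p0⊥ ⊗ p0⊥))
    [Ax]  ⊢ p1, p1⊥
    [⊗]  ⊢ p0, p0, (p0⊥ ⊗ p0⊥)
      [Ax]  ⊢ p0, p0⊥
      [Ax]  ⊢ p0, p0⊥

Result: YES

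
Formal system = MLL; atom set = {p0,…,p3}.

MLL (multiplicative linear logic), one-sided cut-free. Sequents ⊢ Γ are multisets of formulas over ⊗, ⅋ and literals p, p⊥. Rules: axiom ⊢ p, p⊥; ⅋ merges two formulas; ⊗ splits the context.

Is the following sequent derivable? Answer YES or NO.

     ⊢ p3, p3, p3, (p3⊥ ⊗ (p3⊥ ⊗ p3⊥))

Proof tree:
[⊗]  ⊢ p3, p3, p3, (p3⊥ ⊗ (p3⊥ ⊗ p3⊥))
  [Ax]  ⊢ p3, p3⊥
  [⊗]  ⊢ p3, p3, (p3⊥ ⊗ p3⊥)
    [Ax]  ⊢ p3, p3⊥
    [Ax]  ⊢ p3, p3⊥

Result: YES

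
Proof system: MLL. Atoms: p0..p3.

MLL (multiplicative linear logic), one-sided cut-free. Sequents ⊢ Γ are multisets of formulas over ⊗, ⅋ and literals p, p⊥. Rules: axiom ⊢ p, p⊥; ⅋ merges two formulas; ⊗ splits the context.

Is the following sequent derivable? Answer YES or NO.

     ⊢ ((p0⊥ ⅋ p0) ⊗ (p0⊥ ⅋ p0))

Derivation trace:
[⊗]  ⊢ ((p0⊥ ⅋ p0) ⊗ (p0⊥ ⅋ p0))
  [⅋]  ⊢ (p0⊥ ⅋ p0)
    [Ax]  ⊢ p0, p0⊥
  [⅋]  ⊢ (p0⊥ ⅋ p0)
    [Ax]  ⊢ p0, p0⊥

Result: YES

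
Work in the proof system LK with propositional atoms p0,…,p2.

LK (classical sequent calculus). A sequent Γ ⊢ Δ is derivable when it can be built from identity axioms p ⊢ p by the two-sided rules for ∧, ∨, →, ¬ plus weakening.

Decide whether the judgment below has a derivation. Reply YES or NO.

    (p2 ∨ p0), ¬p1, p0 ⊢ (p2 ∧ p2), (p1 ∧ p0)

Search for a countermodel by truth-table:
  v=000: Γ:[(p2 ∨ p0)=F, ¬p1=T, p0=F] Δ:[(p2 ∧ p2)=F, (p1 ∧ p0)=F] refutes=False
  v=001: Γ:[(p2 ∨ p0)=T, ¬p1=T, p0=F] Δ:[(p2 ∧ p2)=T, (p1 ∧ p0)=F] refutes=False
  v=010: Γ:[(p2 ∨ p0)=F, ¬p1=F, p0=F] Δ:[(p2 ∧ p2)=F, (p1 ∧ p0)=F] refutes=False
  v=011: Γ:[(p2 ∨ p0)=T, ¬p1=F, p0=F] Δ:[(p2 ∧ p2)=T, (p1 ∧ p0)=F] refutes=False
  v=100: Γ:[(p2 ∨ p0)=T, ¬p1=T, p0=T] Δ:[(p2 ∧ p2)=F, (p1 ∧ p0)=F] refutes=True  ← countermodel

Result: NO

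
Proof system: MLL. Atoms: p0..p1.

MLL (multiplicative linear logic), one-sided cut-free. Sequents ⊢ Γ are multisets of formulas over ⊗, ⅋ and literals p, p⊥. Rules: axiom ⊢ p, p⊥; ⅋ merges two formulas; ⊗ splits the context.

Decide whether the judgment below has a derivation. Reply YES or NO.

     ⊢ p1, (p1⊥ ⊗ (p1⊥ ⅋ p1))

Derivation (root first):
[⊗]  ⊢ p1, (p1⊥ ⊗ (p1⊥ ⅋ p1))
  [Ax]  ⊢ p1, p1⊥
  [⅋]  ⊢ (p1⊥ ⅋ p1)
    [Ax]  ⊢ p1, p1⊥

Result: YES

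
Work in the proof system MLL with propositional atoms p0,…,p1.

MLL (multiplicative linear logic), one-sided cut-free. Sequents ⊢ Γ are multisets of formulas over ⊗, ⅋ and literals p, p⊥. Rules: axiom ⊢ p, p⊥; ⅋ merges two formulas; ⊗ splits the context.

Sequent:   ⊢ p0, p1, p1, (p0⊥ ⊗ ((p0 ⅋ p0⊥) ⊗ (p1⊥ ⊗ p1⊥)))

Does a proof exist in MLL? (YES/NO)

Derivation (root first):
[⊗]  ⊢ p0, p1, p1, (p0⊥ ⊗ ((p0 ⅋ p0⊥) ⊗ (p1⊥ ⊗ p1⊥)))
  [Ax]  ⊢ p0, p0⊥
  [⊗]  ⊢ p1, p1, ((p0 ⅋ p0⊥) ⊗ (p1⊥ ⊗ p1⊥))
    [⅋]  ⊢ (p0 ⅋ p0⊥)
      [Ax]  ⊢ p0, p0⊥
    [⊗]  ⊢ p1, p1, (p1⊥ ⊗ p1⊥)
      [Ax]  ⊢ p1, p1⊥
      [Ax]  ⊢ p1, p1⊥

Result: YES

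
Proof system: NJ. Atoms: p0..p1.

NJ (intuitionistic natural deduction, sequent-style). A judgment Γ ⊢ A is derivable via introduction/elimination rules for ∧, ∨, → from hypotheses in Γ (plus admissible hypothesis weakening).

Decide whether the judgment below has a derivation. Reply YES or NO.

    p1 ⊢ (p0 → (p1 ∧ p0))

Derivation (root first):
[→I] p1 ⊢ (p0 → (p1 ∧ p0))
  [∧I] p1, p0 ⊢ (p1 ∧ p0)
    [Ax] p1 ⊢ p1
    [Ax] p0 ⊢ p0

Result: YES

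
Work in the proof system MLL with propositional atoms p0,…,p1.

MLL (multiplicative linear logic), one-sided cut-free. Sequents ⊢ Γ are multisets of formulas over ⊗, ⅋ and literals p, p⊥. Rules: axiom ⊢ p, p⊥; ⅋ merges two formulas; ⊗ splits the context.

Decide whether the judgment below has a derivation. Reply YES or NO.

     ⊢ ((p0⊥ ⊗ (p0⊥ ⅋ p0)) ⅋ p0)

Derivation (root first):
[⅋]  ⊢ ((p0⊥ ⊗ (p0⊥ ⅋ p0)) ⅋ p0)
  [⊗]  ⊢ p0, (p0⊥ ⊗ (p0⊥ ⅋ p0))
    [Ax]  ⊢ p0, p0⊥
    [⅋]  ⊢ (p0⊥ ⅋ p0)
      [Ax]  ⊢ p0, p0⊥

Result: YES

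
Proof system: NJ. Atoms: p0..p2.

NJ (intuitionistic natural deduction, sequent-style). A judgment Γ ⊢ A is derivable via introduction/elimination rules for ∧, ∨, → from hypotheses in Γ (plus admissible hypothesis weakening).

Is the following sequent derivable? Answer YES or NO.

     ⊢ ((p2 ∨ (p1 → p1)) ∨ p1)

Derivation trace:
[∨I₁]  ⊢ ((p2 ∨ (p1 → p1)) ∨ p1)
  [∨I₂]  ⊢ (p2 ∨ (p1 → p1))
    [→I]  ⊢ (p1 → p1)
      [Ax] p1 ⊢ p1

Result: YES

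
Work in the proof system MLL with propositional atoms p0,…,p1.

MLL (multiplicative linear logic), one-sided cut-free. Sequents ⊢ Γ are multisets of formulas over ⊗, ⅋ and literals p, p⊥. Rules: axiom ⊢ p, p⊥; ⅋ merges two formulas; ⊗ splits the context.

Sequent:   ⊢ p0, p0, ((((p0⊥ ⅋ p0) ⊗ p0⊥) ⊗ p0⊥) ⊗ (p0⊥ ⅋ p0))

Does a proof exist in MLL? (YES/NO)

Derivation trace:
[⊗]  ⊢ p0, p0, ((((p0⊥ ⅋ p0) ⊗ p0⊥) ⊗ p0⊥) ⊗ (p0⊥ ⅋ p0))
  [⊗]  ⊢ p0, p0, (((p0⊥ ⅋ p0) ⊗ p0⊥) ⊗ p0⊥)
    [⊗]  ⊢ p0, ((p0⊥ ⅋ p0) ⊗ p0⊥)
      [⅋]  ⊢ (p0⊥ ⅋ p0)
        [Ax]  ⊢ p0, p0⊥
      [Ax]  ⊢ p0, p0⊥
    [Ax]  ⊢ p0, p0⊥
  [⅋]  ⊢ (p0⊥ ⅋ p0)
    [Ax]  ⊢ p0, p0⊥

Result: YES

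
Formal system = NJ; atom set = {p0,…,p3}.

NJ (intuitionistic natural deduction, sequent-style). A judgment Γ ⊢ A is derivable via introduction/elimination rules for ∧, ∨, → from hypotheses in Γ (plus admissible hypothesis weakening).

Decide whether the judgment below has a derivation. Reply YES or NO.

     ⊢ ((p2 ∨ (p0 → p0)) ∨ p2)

Derivation trace:
[∨I₁]  ⊢ ((p2 ∨ (p0 → p0)) ∨ p2)
  [∨I₂]  ⊢ (p2 ∨ (p0 → p0))
    [→I]  ⊢ (p0 → p0)
      [Ax] p0 ⊢ p0

Result: YES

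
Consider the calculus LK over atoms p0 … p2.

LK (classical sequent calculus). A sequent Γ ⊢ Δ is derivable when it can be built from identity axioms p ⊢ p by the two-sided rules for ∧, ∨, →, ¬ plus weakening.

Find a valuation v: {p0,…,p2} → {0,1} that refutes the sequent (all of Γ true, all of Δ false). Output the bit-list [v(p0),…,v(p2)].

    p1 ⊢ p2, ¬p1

Enumerate valuations to refute Γ ⊢ Δ:
  v=000: Γ:[p1=F] Δ:[p2=F, ¬p1=T] refutes=False
  v=001: Γ:[p1=F] Δ:[p2=T, ¬p1=T] refutes=False
  v=010: Γ:[p1=T] Δ:[p2=F, ¬p1=F] refutes=True  ← countermodel

Result: [0, 1, 0]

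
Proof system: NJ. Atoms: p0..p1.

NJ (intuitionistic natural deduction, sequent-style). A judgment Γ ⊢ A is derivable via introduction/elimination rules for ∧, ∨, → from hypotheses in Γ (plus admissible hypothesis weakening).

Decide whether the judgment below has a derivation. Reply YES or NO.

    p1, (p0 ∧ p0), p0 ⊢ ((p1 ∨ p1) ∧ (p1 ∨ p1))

Derivation trace:
[∧I] p1, (p0 ∧ p0), p0 ⊢ ((p1 ∨ p1) ∧ (p1 ∨ p1))
  [∨I₂] p1 ⊢ (p1 ∨ p1)
    [Ax] p1 ⊢ p1
  [∨I₂] p1, (p0 ∧ p0), p0 ⊢ (p1 ∨ p1)
    [Wk] p1, (p0 ∧ p0), p0 ⊢ p1
      [Wk] p1, (p0 ∧ p0) ⊢ p1
        [Ax] p1 ⊢ p1

Result: YES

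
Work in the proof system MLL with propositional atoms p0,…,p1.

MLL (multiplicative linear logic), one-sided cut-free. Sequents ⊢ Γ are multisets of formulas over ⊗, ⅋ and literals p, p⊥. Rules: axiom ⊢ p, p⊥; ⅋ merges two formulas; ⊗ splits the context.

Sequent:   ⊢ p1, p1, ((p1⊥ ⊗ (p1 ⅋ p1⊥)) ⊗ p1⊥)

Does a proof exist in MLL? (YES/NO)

Derivation trace:
[⊗]  ⊢ p1, p1, ((p1⊥ ⊗ (p1 ⅋ p1⊥)) ⊗ p1⊥)
  [⊗]  ⊢ p1, (p1⊥ ⊗ (p1 ⅋ p1⊥))
    [Ax]  ⊢ p1, p1⊥
    [⅋]  ⊢ (p1 ⅋ p1⊥)
      [Ax]  ⊢ p1, p1⊥
  [Ax]  ⊢ p1, p1⊥

Result: YES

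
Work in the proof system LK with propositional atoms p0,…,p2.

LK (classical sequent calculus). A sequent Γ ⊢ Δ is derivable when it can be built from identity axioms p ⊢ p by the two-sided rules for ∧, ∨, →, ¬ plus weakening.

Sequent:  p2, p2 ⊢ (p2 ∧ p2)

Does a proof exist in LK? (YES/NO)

Derivation (root first):
[WL] p2, p2 ⊢ (p2 ∧ p2)
  [∧R] p2 ⊢ (p2 ∧ p2)
    [Ax] p2 ⊢ p2
    [Ax] p2 ⊢ p2

Result: YES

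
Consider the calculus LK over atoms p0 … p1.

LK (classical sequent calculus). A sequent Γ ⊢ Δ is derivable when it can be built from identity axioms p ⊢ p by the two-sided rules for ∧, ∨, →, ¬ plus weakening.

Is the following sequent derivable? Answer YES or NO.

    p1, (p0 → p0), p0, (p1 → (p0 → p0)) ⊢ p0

Proof tree:
[→L] p1, (p0 → p0), p0, (p1 → (p0 → p0)) ⊢ p0
  [Ax] p1 ⊢ p1
  [→L] (p0 → p0), p0, (p0 → p0) ⊢ p0
    [→L] p0, (p0 → p0) ⊢ p0
      [Ax] p0 ⊢ p0
      [Ax] p0 ⊢ p0
    [Ax] p0 ⊢ p0

Result: YES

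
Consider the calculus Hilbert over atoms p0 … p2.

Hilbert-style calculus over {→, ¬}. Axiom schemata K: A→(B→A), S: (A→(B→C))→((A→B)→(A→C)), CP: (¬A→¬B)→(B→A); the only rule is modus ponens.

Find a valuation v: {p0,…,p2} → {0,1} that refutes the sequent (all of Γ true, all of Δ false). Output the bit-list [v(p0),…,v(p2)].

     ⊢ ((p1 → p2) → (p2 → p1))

Enumerate valuations to refute Γ ⊢ Δ:
  v=000: Γ:[] Δ:[((p1 → p2) → (p2 → p1))=T] refutes=False
  v=001: Γ:[] Δ:[((p1 → p2) → (p2 → p1))=F] refutes=True  ← countermodel

Result: [0, 0, 1]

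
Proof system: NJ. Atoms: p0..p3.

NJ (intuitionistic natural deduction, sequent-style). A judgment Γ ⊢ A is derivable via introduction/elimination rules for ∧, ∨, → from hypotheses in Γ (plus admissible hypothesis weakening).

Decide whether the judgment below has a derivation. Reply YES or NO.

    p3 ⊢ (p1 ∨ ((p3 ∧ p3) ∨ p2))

Derivation (root first):
[∨I₂] p3 ⊢ (p1 ∨ ((p3 ∧ p3) ∨ p2))
  [∨I₁] p3 ⊢ ((p3 ∧ p3) ∨ p2)
    [∧I] p3 ⊢ (p3 ∧ p3)
      [Ax] p3 ⊢ p3
      [Ax] p3 ⊢ p3

Result: YES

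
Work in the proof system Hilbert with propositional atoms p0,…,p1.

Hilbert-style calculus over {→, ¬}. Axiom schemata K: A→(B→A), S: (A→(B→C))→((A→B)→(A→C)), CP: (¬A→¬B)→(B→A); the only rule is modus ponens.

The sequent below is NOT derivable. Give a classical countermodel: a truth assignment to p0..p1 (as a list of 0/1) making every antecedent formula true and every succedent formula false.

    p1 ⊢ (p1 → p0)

Enumerate valuations to refute Γ ⊢ Δ:
  v=00: Γ:[p1=F] Δ:[(p1 → p0)=T] refutes=False
  v=01: Γ:[p1=T] Δ:[(p1 → p0)=F] refutes=True  ← countermodel

Result: [0, 1]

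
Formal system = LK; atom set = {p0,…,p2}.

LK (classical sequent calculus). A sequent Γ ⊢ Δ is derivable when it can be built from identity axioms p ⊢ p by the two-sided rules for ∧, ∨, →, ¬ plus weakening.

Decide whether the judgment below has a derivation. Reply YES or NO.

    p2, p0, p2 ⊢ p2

Proof tree:
[WL] p2, p0, p2 ⊢ p2
  [WL] p2, p0 ⊢ p2
    [Ax] p2 ⊢ p2

Result: YES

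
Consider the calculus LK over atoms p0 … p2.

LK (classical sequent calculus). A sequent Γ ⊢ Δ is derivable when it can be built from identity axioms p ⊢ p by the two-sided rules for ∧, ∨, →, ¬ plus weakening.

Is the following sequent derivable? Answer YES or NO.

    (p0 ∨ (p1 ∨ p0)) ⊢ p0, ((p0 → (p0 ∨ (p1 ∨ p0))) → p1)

Derivation (root first):
[→R] (p0 ∨ (p1 ∨ p0)) ⊢ p0, ((p0 → (p0 ∨ (p1 ∨ p0))) → p1)
  [→L] (p0 ∨ (p1 ∨ p0)), (p0 → (p0 ∨ (p1 ∨ p0))) ⊢ p1, p0
    [∨L] (p0 ∨ (p1 ∨ p0)) ⊢ p1, p0
      [Ax] p0 ⊢ p0
      [∨L] (p1 ∨ p0) ⊢ p1, p0
        [Ax] p1 ⊢ p1
        [Ax] p0 ⊢ p0
    [∨L] (p0 ∨ (p1 ∨ p0)) ⊢ p1, p0
      [Ax] p0 ⊢ p0
      [∨L] (p1 ∨ p0) ⊢ p1, p0
        [Ax] p1 ⊢ p1
        [Ax] p0 ⊢ p0

Result: YES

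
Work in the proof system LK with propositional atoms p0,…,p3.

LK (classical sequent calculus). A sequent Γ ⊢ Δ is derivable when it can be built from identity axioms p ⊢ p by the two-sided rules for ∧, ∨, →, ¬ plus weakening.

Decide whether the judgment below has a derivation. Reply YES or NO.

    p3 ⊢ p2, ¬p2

Derivation trace:
[¬R] p3 ⊢ p2, ¬p2
  [WL] p2, p3 ⊢ p2
    [Ax] p2 ⊢ p2

Result: YES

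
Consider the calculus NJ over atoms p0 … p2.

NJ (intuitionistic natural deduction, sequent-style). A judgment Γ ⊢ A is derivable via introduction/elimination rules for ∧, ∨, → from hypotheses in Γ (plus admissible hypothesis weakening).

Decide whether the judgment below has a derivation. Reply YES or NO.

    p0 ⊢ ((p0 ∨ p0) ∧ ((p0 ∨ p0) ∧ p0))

Proof tree:
[∧I] p0 ⊢ ((p0 ∨ p0) ∧ ((p0 ∨ p0) ∧ p0))
  [∨I₂] p0 ⊢ (p0 ∨ p0)
    [Ax] p0 ⊢ p0
  [∧I] p0 ⊢ ((p0 ∨ p0) ∧ p0)
    [∨I₂] p0 ⊢ (p0 ∨ p0)
      [Ax] p0 ⊢ p0
    [Ax] p0 ⊢ p0

Result: YES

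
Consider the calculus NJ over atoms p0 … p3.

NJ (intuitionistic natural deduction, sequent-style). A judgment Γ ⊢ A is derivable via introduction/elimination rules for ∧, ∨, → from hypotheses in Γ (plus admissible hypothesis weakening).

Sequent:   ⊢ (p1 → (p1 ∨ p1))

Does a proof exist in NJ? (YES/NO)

Derivation trace:
[→I]  ⊢ (p1 → (p1 ∨ p1))
  [∨I₂] p1 ⊢ (p1 ∨ p1)
    [Ax] p1 ⊢ p1

Result: YES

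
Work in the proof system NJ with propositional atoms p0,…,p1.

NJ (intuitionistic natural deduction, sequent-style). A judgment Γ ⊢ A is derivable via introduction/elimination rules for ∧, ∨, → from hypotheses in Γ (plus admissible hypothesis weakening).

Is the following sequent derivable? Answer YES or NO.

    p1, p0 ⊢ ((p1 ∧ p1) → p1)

Derivation (root first):
[→I] p1, p0 ⊢ ((p1 ∧ p1) → p1)
  [Wk] p1, p0, (p1 ∧ p1) ⊢ p1
    [Wk] p1, p0 ⊢ p1
      [Ax] p1 ⊢ p1

Result: YES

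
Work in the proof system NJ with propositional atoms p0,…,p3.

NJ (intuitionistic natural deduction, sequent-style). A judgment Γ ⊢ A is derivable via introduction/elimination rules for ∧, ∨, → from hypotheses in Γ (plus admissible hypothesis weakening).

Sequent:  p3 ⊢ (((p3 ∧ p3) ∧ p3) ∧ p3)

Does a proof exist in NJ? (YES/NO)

Derivation (root first):
[∧I] p3 ⊢ (((p3 ∧ p3) ∧ p3) ∧ p3)
  [∧I] p3 ⊢ ((p3 ∧ p3) ∧ p3)
    [∧I] p3 ⊢ (p3 ∧ p3)
      [Ax] p3 ⊢ p3
      [Ax] p3 ⊢ p3
    [Ax] p3 ⊢ p3
  [Ax] p3 ⊢ p3

Result: YES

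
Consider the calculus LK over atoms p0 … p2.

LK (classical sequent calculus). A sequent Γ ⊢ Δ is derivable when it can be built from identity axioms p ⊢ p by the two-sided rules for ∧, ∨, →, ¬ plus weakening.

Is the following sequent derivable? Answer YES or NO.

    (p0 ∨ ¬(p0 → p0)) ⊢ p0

Proof tree:
[∨L] (p0 ∨ ¬(p0 → p0)) ⊢ p0
  [Ax] p0 ⊢ p0
  [¬L] ¬(p0 → p0) ⊢ 
    [→R]  ⊢ (p0 → p0)
      [Ax] p0 ⊢ p0

Result: YES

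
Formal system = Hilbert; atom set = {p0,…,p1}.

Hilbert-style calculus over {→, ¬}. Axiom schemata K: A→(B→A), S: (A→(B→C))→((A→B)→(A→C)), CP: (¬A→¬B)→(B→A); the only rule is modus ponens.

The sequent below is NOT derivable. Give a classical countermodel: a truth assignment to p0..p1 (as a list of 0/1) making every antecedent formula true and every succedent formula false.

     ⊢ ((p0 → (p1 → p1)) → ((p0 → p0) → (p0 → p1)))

Search for a countermodel by truth-table:
  v=00: Γ:[] Δ:[((p0 → (p1 → p1)) → ((p0 → p0) → (p0 → p1)))=T] refutes=False
  v=01: Γ:[] Δ:[((p0 → (p1 → p1)) → ((p0 → p0) → (p0 → p1)))=T] refutes=False
  v=10: Γ:[] Δ:[((p0 → (p1 → p1)) → ((p0 → p0) → (p0 → p1)))=F] refutes=True  ← countermodel

Result: [1, 0]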